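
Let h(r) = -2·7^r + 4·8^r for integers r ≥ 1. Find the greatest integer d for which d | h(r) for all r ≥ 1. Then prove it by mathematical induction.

d = 2

Computing the first values: h(1) = 18 and h(2) = 158; gcd(18, 158) = 2, so d ≤ 2.
We prove 2 | -2·7^r + 4·8^r for all r ≥ 1 by induction on r.
Base case (r = 1): h(1) = 18 = 2·(9), so 2 | h(1).
Inductive step: assume the claim holds for r = p, i.e. 2 | h(p). Then
h(p+1) − 8·h(p) = (-2·7^(p+1) + 4·8^(p+1)) − 8·(-2·7^p + 4·8^p) = (-2)·7^p·(7 − 8) = (2)·7^p. Since 2 | h(p) by the inductive hypothesis, 2 | 8·h(p); and 2 | 2 since 2 = 2·1. Therefore 2 | h(p+1).
By the principle of mathematical induction, the result holds for all r ≥ 1.
Therefore the largest such d is 2.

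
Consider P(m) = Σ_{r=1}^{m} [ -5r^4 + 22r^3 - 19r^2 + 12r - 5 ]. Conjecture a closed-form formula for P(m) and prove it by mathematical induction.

P(m) = -m(m^4 - 3m^3 - 3m^2 - 2m + 2)

We claim P(m) = -m(m^4 - 3m^3 - 3m^2 - 2m + 2) for all m ≥ 1.
When m = 1: P(1) = 5, and the closed form gives 5. They agree.
Suppose the result is true for m = r, so P(r) = r(-r^4 + 3r^3 + 3r^2 + 2r - 2).
Then P(r+1) = P(r) + (-5r^4 + 2r^3 + 17r^2 + 20r + 5) = (r(-r^4 + 3r^3 + 3r^2 + 2r - 2)) + (-5r^4 + 2r^3 + 17r^2 + 20r + 5).
Simplifying, P(r+1) = -(r + 1)(r^4 + r^3 - 6r^2 - 13r - 5) = -(r+1)((r+1)^4 - 3(r+1)^3 - 3(r+1)^2 - 2(r+1) + 2),
which is the closed form with m = r+1.
By the principle of mathematical induction, the result holds for all m ≥ 1.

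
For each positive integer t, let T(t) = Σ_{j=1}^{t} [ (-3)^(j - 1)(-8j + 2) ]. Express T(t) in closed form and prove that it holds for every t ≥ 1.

T(t) = 2(-3)^t·t

We claim T(t) = 2(-3)^t·t for all t ≥ 1.
Base step (t = 1): T(1) = -6, and the closed form gives -6. They agree.
Inductive step: assume the claim holds for t = j, so T(j) = 2(-3)^j·j.
Then T(j+1) = T(j) + ((-3)^j(-8j - 6)) = (2(-3)^j·j) + ((-3)^j(-8j - 6)).
Simplifying, T(j+1) = (-3)^(j + 1)(2j + 2) = 2(-3)^(j+1)·(j+1),
which is the closed form with t = j+1.
By the principle of mathematical induction, the result holds for all t ≥ 1.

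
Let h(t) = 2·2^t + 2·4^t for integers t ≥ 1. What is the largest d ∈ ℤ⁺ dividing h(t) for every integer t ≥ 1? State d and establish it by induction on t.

Computing the first values: h(1) = 12 and h(2) = 40; gcd(12, 40) = 4, so d ≤ 4.
We prove 4 | 2·2^t + 2·4^t for all t ≥ 1 by induction on t.
For the base case t = 1: h(1) = 12 = 4·(3), so 4 | h(1).
Inductive step: suppose the statement holds for some i ≥ 1, i.e. 4 | h(i). Then
h(i+1) − 4·h(i) = (2·2^(i+1) + 2·4^(i+1)) − 4·(2·2^i + 2·4^i) = (2)·2^i·(2 − 4) = (-4)·2^i. Since 4 | h(i) by the inductive hypothesis, 4 | 4·h(i); and 4 | -4 since -4 = 4·-1. Therefore 4 | h(i+1).
This completes the induction.
Therefore the largest such d is 4.

d = 4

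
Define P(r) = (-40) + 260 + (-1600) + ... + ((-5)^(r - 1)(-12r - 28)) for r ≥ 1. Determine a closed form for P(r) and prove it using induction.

P(r) = (-5)^r(2r + 5) - 5

We claim P(r) = (-5)^r(2r + 5) - 5 for all r ≥ 1.
When r = 1: P(1) = -40, and the closed form gives -40. They agree.
Inductive step: suppose the statement holds for some p ≥ 1, so P(p) = (-5)^p(2p + 5) - 5.
Then P(p+1) = P(p) + ((-5)^p(-12p - 40)) = ((-5)^p(2p + 5) - 5) + ((-5)^p(-12p - 40)).
Simplifying, P(p+1) = -10(-5)^p·p - 35(-5)^p - 5 = (-5)^(p+1)(2(p+1) + 5) - 5,
which is the closed form with r = p+1.
This completes the induction.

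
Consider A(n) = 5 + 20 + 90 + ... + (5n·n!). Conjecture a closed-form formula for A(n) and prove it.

We claim A(n) = 5(n + 1)! - 5 for all n ≥ 1.
Base case (n = 1): A(1) = 5, and the closed form gives 5. They agree.
Suppose the result is true for n = r, so A(r) = 5(r + 1)! - 5.
Then A(r+1) = A(r) + (5(r + 1)(r + 1)!) = (5(r + 1)! - 5) + (5(r + 1)(r + 1)!).
Simplifying, A(r+1) = 5((r+1) + 1)! - 5,
which is the closed form with n = r+1.
Hence, by induction on n, the claim holds for every n ≥ 1.

A(n) = 5(n + 1)! - 5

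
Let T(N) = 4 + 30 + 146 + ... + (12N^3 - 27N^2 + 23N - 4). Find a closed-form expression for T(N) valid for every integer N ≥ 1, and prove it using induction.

We claim T(N) = N(3N^3 - 3N^2 + N + 3) for all N ≥ 1.
When N = 1: T(1) = 4, and the closed form gives 4. They agree.
Inductive step: suppose the statement holds for some p ≥ 1, so T(p) = p(3p^3 - 3p^2 + p + 3).
Then T(p+1) = T(p) + (12p^3 + 9p^2 + 5p + 4) = (p(3p^3 - 3p^2 + p + 3)) + (12p^3 + 9p^2 + 5p + 4).
Simplifying, T(p+1) = (p + 1)(3p^3 + 6p^2 + 4p + 4) = (p+1)(3(p+1)^3 - 3(p+1)^2 + (p+1) + 3),
which is the closed form with N = p+1.
This completes the induction.

T(N) = N(3N^3 - 3N^2 + N + 3)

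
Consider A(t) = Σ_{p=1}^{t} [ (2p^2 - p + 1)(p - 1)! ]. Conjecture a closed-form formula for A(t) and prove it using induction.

We claim A(t) = (2t + 1)t! - 1 for all t ≥ 1.
Base step (t = 1): A(1) = 2, and the closed form gives 2. They agree.
Suppose the result is true for t = p, so A(p) = (2p + 1)p! - 1.
Then A(p+1) = A(p) + ((2p^2 + 3p + 2)p!) = ((2p + 1)p! - 1) + ((2p^2 + 3p + 2)p!).
Simplifying, A(p+1) = (2(p+1) + 1)(p+1)! - 1,
which is the closed form with t = p+1.
By the principle of mathematical induction, the result holds for all t ≥ 1.

A(t) = (2t + 1)t! - 1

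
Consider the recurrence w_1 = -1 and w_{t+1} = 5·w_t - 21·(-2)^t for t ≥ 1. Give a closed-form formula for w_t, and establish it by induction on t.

w_t = 3(-2)^t + 5^t

Computing the first terms: w_1 = -1, w_2 = 37, w_3 = 101. This suggests w_t = 3(-2)^t + 5^t.
For the base case t = 1: the formula gives -1 = -1 = w_1.
Inductive step: suppose the statement holds for some j ≥ 1, so w_j = 3(-2)^j + 5^j.
Then w_{j+1} = 5·w_j - 21·(-2)^j = 5·(3(-2)^j + 5^j) - 21·(-2)^j = 3(-2)^(j + 1) + 5^(j + 1),
which is the claimed formula at t = j+1.
This completes the induction.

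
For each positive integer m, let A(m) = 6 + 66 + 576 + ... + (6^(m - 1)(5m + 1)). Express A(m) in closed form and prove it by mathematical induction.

A(m) = 6^m·m

We claim A(m) = 6^m·m for all m ≥ 1.
Base case (m = 1): A(1) = 6, and the closed form gives 6. They agree.
Inductive step: assume the claim holds for m = i, so A(i) = 6^i·i.
Then A(i+1) = A(i) + (6^i(5i + 6)) = (6^i·i) + (6^i(5i + 6)).
Simplifying, A(i+1) = 6^(i + 1)(i + 1) = 6^(i+1)·(i+1),
which is the closed form with m = i+1.
By induction, the statement is established for all m ≥ 1.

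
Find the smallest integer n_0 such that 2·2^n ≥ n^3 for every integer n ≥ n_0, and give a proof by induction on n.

At n = 7: 256 < 343, so the inequality fails and n_0 ≥ 8. We prove 2·2^n ≥ n^3 for all n ≥ 8.
Base case (n = 8): 2·2^n = 512 and n^3 = 512, so 512 ≥ 512.
Inductive step: assume the claim holds for n = j, so 2·2^j ≥ j^3.
Then 2·2^(j + 1) = 2·(2·2^j) ≥ 2·(j^3).
Also, for j ≥ 8 we have 2·(j^3) ≥ (j+1)^3, since 2 ≥ (1 + 1/j)^3 for all j ≥ 8.
Combining, 2·2^(j + 1) ≥ (j+1)^3.
By induction, the statement is established for all n ≥ 8.
Hence the smallest such n_0 is 8.

n_0 = 8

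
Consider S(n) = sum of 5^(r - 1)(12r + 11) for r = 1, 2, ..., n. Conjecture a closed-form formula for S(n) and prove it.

S(n) = 5^n(3n + 2) - 2

We claim S(n) = 5^n(3n + 2) - 2 for all n ≥ 1.
For the base case n = 1: S(1) = 23, and the closed form gives 23. They agree.
Inductive step: assume the claim holds for n = r, so S(r) = 5^r(3r + 2) - 2.
Then S(r+1) = S(r) + (5^r(12r + 23)) = (5^r(3r + 2) - 2) + (5^r(12r + 23)).
Simplifying, S(r+1) = 15·5^r·r + 25·5^r - 2 = 5^(r+1)(3(r+1) + 2) - 2,
which is the closed form with n = r+1.
By the principle of mathematical induction, the result holds for all n ≥ 1.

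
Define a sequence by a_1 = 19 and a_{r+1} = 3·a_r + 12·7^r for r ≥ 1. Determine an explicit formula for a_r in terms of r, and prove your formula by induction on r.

Computing the first terms: a_1 = 19, a_2 = 141, a_3 = 1011. This suggests a_r = -2·3^(r - 1) + 3·7^r.
When r = 1: the formula gives 19 = 19 = a_1.
For the inductive step, assume it holds for an arbitrary i ≥ 1, so a_i = -2·3^(i - 1) + 3·7^i.
Then a_{i+1} = 3·a_i + 12·7^i = 3·(-2·3^(i - 1) + 3·7^i) + 12·7^i = -2·3^i + 3·7^(i + 1) = -2·3^((i+1) - 1) + 3·7^(i+1),
which is the claimed formula at r = i+1.
Hence, by induction on r, the claim holds for every r ≥ 1.

a_r = -2·3^(r - 1) + 3·7^r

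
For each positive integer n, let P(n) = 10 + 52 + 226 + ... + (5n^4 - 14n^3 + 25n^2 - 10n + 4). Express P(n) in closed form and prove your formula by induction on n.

We claim P(n) = n(n^4 - n^3 + 3n^2 + 4n + 3) for all n ≥ 1.
For the base case n = 1: P(1) = 10, and the closed form gives 10. They agree.
Suppose the result is true for n = r, so P(r) = r(r^4 - r^3 + 3r^2 + 4r + 3).
Then P(r+1) = P(r) + (5r^4 + 6r^3 + 13r^2 + 18r + 10) = (r(r^4 - r^3 + 3r^2 + 4r + 3)) + (5r^4 + 6r^3 + 13r^2 + 18r + 10).
Simplifying, P(r+1) = (r + 1)(r^4 + 3r^3 + 6r^2 + 11r + 10) = (r+1)((r+1)^4 - (r+1)^3 + 3(r+1)^2 + 4(r+1) + 3),
which is the closed form with n = r+1.
By induction, the statement is established for all n ≥ 1.

P(n) = n(n^4 - n^3 + 3n^2 + 4n + 3)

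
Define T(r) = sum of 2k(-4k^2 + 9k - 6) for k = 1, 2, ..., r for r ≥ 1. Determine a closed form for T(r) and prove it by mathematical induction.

T(r) = -r(r + 1)(2r^2 - 4r + 3)

We claim T(r) = -r(r + 1)(2r^2 - 4r + 3) for all r ≥ 1.
Base case (r = 1): T(1) = -2, and the closed form gives -2. They agree.
Inductive step: assume the claim holds for r = k, so T(k) = k(-2k^3 + 2k^2 + k - 3).
Then T(k+1) = T(k) + (-8k^3 - 6k^2 - 2) = (k(-2k^3 + 2k^2 + k - 3)) + (-8k^3 - 6k^2 - 2).
Simplifying, T(k+1) = -(k + 1)(k + 2)(2k^2 + 1) = -(k+1)((k+1) + 1)(2(k+1)^2 - 4(k+1) + 3),
which is the closed form with r = k+1.
Hence, by induction on r, the claim holds for every r ≥ 1.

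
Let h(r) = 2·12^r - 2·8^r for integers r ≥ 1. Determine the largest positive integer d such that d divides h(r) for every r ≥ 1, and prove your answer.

d = 8

Computing the first values: h(1) = 8 and h(2) = 160; gcd(8, 160) = 8, so d ≤ 8.
We prove 8 | 2·12^r - 2·8^r for all r ≥ 1 by induction on r.
Base step (r = 1): h(1) = 8 = 8·(1), so 8 | h(1).
Suppose the result is true for r = j, i.e. 8 | h(j). Then
h(j+1) − 12·h(j) = (2·12^(j+1) - 2·8^(j+1)) − 12·(2·12^j - 2·8^j) = (-2)·8^j·(8 − 12) = (8)·8^j. Since 8 | h(j) by the inductive hypothesis, 8 | 12·h(j); and 8 | 8 since 8 = 8·1. Therefore 8 | h(j+1).
This completes the induction.
Therefore the largest such d is 8.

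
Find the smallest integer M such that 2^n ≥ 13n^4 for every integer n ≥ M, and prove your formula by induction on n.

M = 22

At n = 21: 2097152 < 2528253, so the inequality fails and M ≥ 22. We prove 2^n ≥ 13n^4 for all n ≥ 22.
When n = 22: 2^n = 4194304 and 13n^4 = 3045328, so 4194304 ≥ 3045328.
Inductive step: suppose the statement holds for some m ≥ 22, so 2^m ≥ 13m^4.
Then 2^(m + 1) = 2·(2^m) ≥ 2·(13m^4).
Also, for m ≥ 22 we have 2·(13m^4) ≥ 13(m+1)^4, since 2 ≥ (1 + 1/m)^4 for all m ≥ 22.
Combining, 2^(m + 1) ≥ 13(m+1)^4.
By the principle of mathematical induction, the result holds for all n ≥ 22.
Hence the smallest such M is 22.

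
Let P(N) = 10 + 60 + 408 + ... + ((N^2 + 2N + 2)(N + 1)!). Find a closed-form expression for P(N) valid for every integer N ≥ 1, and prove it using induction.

P(N) = (N + 1)(N + 2)! - 2

We claim P(N) = (N + 1)(N + 2)! - 2 for all N ≥ 1.
When N = 1: P(1) = 10, and the closed form gives 10. They agree.
Inductive step: assume the claim holds for N = k, so P(k) = (k + 1)(k + 2)! - 2.
Then P(k+1) = P(k) + ((k^2 + 4k + 5)(k + 2)!) = ((k + 1)(k + 2)! - 2) + ((k^2 + 4k + 5)(k + 2)!).
Simplifying, P(k+1) = ((k+1) + 1)((k+1) + 2)! - 2,
which is the closed form with N = k+1.
By the principle of mathematical induction, the result holds for all N ≥ 1.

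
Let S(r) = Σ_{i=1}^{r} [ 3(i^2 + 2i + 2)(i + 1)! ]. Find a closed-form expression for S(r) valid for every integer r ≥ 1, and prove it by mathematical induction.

We claim S(r) = (3r + 3)(r + 2)! - 6 for all r ≥ 1.
Base case (r = 1): S(1) = 30, and the closed form gives 30. They agree.
Suppose the result is true for r = i, so S(i) = (3i + 3)(i + 2)! - 6.
Then S(i+1) = S(i) + (3(i^2 + 4i + 5)(i + 2)!) = ((3i + 3)(i + 2)! - 6) + (3(i^2 + 4i + 5)(i + 2)!).
Simplifying, S(i+1) = (3(i+1) + 3)((i+1) + 2)! - 6,
which is the closed form with r = i+1.
Hence, by induction on r, the claim holds for every r ≥ 1.

S(r) = (3r + 3)(r + 2)! - 6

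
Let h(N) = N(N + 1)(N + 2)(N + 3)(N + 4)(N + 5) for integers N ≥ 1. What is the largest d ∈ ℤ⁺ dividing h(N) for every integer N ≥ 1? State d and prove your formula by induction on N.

d = 720

Computing the first values: h(1) = 720 and h(2) = 5040; gcd(720, 5040) = 720, so d ≤ 720.
We prove 720 | N(N + 1)(N + 2)(N + 3)(N + 4)(N + 5) for all N ≥ 1 by induction on N.
For the base case N = 1: h(1) = 720 = 720·(1), so 720 | h(1).
Suppose the result is true for N = i, i.e. 720 | h(i). Then
h(i+1) − h(i) = (i+1)·(i+2)·(i+3)·(i+4)·(i+5)·(i+6) − i·(i+1)·(i+2)·(i+3)·(i+4)·(i+5) = (i+1)·(i+2)·(i+3)·(i+4)·(i+5)·[(i+6) − i] = 6·(i+1)·(i+2)·(i+3)·(i+4)·(i+5). The product of 5 consecutive integers is divisible by (5)! = 120, so h(i+1) − h(i) is divisible by 6·120 = 720. By the inductive hypothesis 720 | h(i), hence 720 | h(i+1).
Hence, by induction on N, the claim holds for every N ≥ 1.
Therefore the largest such d is 720.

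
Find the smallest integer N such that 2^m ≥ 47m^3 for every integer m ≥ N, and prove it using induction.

N = 19

At m = 18: 262144 < 274104, so the inequality fails and N ≥ 19. We prove 2^m ≥ 47m^3 for all m ≥ 19.
For the base case m = 19: 2^m = 524288 and 47m^3 = 322373, so 524288 ≥ 322373.
Inductive step: suppose the statement holds for some k ≥ 19, so 2^k ≥ 47k^3.
Then 2^(k + 1) = 2·(2^k) ≥ 2·(47k^3).
Also, for k ≥ 19 we have 2·(47k^3) ≥ 47(k+1)^3, since 2 ≥ (1 + 1/k)^3 for all k ≥ 19.
Combining, 2^(k + 1) ≥ 47(k+1)^3.
This completes the induction.
Hence the smallest such N is 19.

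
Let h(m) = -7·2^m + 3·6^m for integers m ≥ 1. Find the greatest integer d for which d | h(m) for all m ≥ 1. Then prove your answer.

Computing the first values: h(1) = 4 and h(2) = 80; gcd(4, 80) = 4, so d ≤ 4.
We prove 4 | -7·2^m + 3·6^m for all m ≥ 1 by induction on m.
Base step (m = 1): h(1) = 4 = 4·(1), so 4 | h(1).
For the inductive step, assume it holds for an arbitrary i ≥ 1, i.e. 4 | h(i). Then
h(i+1) − 6·h(i) = (-7·2^(i+1) + 3·6^(i+1)) − 6·(-7·2^i + 3·6^i) = (-7)·2^i·(2 − 6) = (28)·2^i. Since 4 | h(i) by the inductive hypothesis, 4 | 6·h(i); and 4 | 28 since 28 = 4·7. Therefore 4 | h(i+1).
Hence, by induction on m, the claim holds for every m ≥ 1.
Therefore the largest such d is 4.

d = 4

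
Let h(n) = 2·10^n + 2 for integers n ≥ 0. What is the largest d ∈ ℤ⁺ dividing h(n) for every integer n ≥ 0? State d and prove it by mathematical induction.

Computing the first values: h(0) = 4 and h(1) = 22; gcd(4, 22) = 2, so d ≤ 2.
We prove 2 | 2·10^n + 2 for all n ≥ 0 by induction on n.
Base step (n = 0): h(0) = 4 = 2·(2), so 2 | h(0).
For the inductive step, assume it holds for an arbitrary k ≥ 0, i.e. 2 | h(k). Then
h(k+1) = 2·10^(k+1) + 2 = 10·(2·10^k + 2) - 18 = 10·h(k) - 18. The first term is divisible by 2 by the inductive hypothesis, and -18 is divisible by 2. Hence 2 | h(k+1).
By the principle of mathematical induction, the result holds for all n ≥ 0.
Therefore the largest such d is 2.

d = 2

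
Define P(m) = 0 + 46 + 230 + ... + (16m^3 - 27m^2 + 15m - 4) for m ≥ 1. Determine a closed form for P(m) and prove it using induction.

P(m) = m(m - 1)(4m^2 + 3m + 1)

We claim P(m) = m(m - 1)(4m^2 + 3m + 1) for all m ≥ 1.
For the base case m = 1: P(1) = 0, and the closed form gives 0. They agree.
Inductive step: suppose the statement holds for some k ≥ 1, so P(k) = k(4k^3 - k^2 - 2k - 1).
Then P(k+1) = P(k) + (k(16k^2 + 21k + 9)) = (k(4k^3 - k^2 - 2k - 1)) + (k(16k^2 + 21k + 9)).
Simplifying, P(k+1) = k(k + 1)(4k^2 + 11k + 8) = (k+1)((k+1) - 1)(4(k+1)^2 + 3(k+1) + 1),
which is the closed form with m = k+1.
By the principle of mathematical induction, the result holds for all m ≥ 1.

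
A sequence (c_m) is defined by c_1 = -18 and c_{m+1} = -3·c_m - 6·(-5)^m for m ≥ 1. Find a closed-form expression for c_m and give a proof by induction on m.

Computing the first terms: c_1 = -18, c_2 = 84, c_3 = -402. This suggests c_m = (-3)^m + 3(-5)^m.
For the base case m = 1: the formula gives -18 = -18 = c_1.
Inductive step: suppose the statement holds for some i ≥ 1, so c_i = (-3)^i + 3(-5)^i.
Then c_{i+1} = -3·c_i - 6·(-5)^i = -3·((-3)^i + 3(-5)^i) - 6·(-5)^i = (-3)^(i + 1) + 3(-5)^(i + 1),
which is the claimed formula at m = i+1.
This completes the induction.

c_m = (-3)^m + 3(-5)^m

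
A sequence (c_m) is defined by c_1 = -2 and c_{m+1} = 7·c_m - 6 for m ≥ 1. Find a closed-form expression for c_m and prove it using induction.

c_m = -3·7^(m - 1) + 1

Computing the first terms: c_1 = -2, c_2 = -20, c_3 = -146. This suggests c_m = -3·7^(m - 1) + 1.
For the base case m = 1: the formula gives -2 = -2 = c_1.
Inductive step: suppose the statement holds for some j ≥ 1, so c_j = -3·7^(j - 1) + 1.
Then c_{j+1} = 7·c_j - 6 = 7·(-3·7^(j - 1) + 1) - 6 = -3·7^j + 1 = -3·7^((j+1) - 1) + 1,
which is the claimed formula at m = j+1.
Hence, by induction on m, the claim holds for every m ≥ 1.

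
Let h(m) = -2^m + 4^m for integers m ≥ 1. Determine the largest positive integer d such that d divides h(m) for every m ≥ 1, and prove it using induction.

Computing the first values: h(1) = 2 and h(2) = 12; gcd(2, 12) = 2, so d ≤ 2.
We prove 2 | -2^m + 4^m for all m ≥ 1 by induction on m.
Base case (m = 1): h(1) = 2 = 2·(1), so 2 | h(1).
Inductive step: assume the claim holds for m = p, i.e. 2 | h(p). Then
4^{p+1} − 2^{p+1} = 4·4^p − 2·2^p = 4·(4^p − 2^p) + (2)·2^p. The first term is divisible by 2 by the inductive hypothesis, and the second term (2)·2^p is divisible by 2 since 2 | 2. Hence 2 | h(p+1).
This completes the induction.
Therefore the largest such d is 2.

d = 2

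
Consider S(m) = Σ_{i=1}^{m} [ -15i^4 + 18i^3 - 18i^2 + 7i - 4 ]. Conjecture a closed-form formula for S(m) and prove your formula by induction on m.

S(m) = -m(3m^4 + 3m^3 + 2m^2 + m + 3)

We claim S(m) = -m(3m^4 + 3m^3 + 2m^2 + m + 3) for all m ≥ 1.
When m = 1: S(1) = -12, and the closed form gives -12. They agree.
Inductive step: suppose the statement holds for some i ≥ 1, so S(i) = i(-3i^4 - 3i^3 - 2i^2 - i - 3).
Then S(i+1) = S(i) + (-15i^4 - 42i^3 - 54i^2 - 35i - 12) = (i(-3i^4 - 3i^3 - 2i^2 - i - 3)) + (-15i^4 - 42i^3 - 54i^2 - 35i - 12).
Simplifying, S(i+1) = -(i + 1)(3i^4 + 15i^3 + 29i^2 + 26i + 12) = -(i+1)(3(i+1)^4 + 3(i+1)^3 + 2(i+1)^2 + (i+1) + 3),
which is the closed form with m = i+1.
This completes the induction.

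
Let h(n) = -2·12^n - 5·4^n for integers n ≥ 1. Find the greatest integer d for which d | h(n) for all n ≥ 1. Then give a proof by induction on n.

d = 4

Computing the first values: h(1) = -44 and h(2) = -368; gcd(-44, -368) = 4, so d ≤ 4.
We prove 4 | -2·12^n - 5·4^n for all n ≥ 1 by induction on n.
For the base case n = 1: h(1) = -44 = 4·(-11), so 4 | h(1).
Inductive step: assume the claim holds for n = m, i.e. 4 | h(m). Then
h(m+1) − 12·h(m) = (-2·12^(m+1) - 5·4^(m+1)) − 12·(-2·12^m - 5·4^m) = (-5)·4^m·(4 − 12) = (40)·4^m. Since 4 | h(m) by the inductive hypothesis, 4 | 12·h(m); and 4 | 40 since 40 = 4·10. Therefore 4 | h(m+1).
This completes the induction.
Therefore the largest such d is 4.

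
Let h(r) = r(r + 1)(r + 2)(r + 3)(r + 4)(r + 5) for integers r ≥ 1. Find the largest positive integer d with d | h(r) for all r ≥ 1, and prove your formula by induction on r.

d = 720

Computing the first values: h(1) = 720 and h(2) = 5040; gcd(720, 5040) = 720, so d ≤ 720.
We prove 720 | r(r + 1)(r + 2)(r + 3)(r + 4)(r + 5) for all r ≥ 1 by induction on r.
Base step (r = 1): h(1) = 720 = 720·(1), so 720 | h(1).
Inductive step: suppose the statement holds for some p ≥ 1, i.e. 720 | h(p). Then
h(p+1) − h(p) = (p+1)·(p+2)·(p+3)·(p+4)·(p+5)·(p+6) − p·(p+1)·(p+2)·(p+3)·(p+4)·(p+5) = (p+1)·(p+2)·(p+3)·(p+4)·(p+5)·[(p+6) − p] = 6·(p+1)·(p+2)·(p+3)·(p+4)·(p+5). The product of 5 consecutive integers is divisible by (5)! = 120, so h(p+1) − h(p) is divisible by 6·120 = 720. By the inductive hypothesis 720 | h(p), hence 720 | h(p+1).
This completes the induction.
Therefore the largest such d is 720.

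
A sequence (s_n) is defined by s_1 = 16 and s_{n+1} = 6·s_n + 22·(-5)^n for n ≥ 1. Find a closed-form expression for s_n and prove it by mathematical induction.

s_n = -2(-5)^n + 6^n

Computing the first terms: s_1 = 16, s_2 = -14, s_3 = 466. This suggests s_n = -2(-5)^n + 6^n.
Base step (n = 1): the formula gives 16 = 16 = s_1.
Inductive step: suppose the statement holds for some p ≥ 1, so s_p = -2(-5)^p + 6^p.
Then s_{p+1} = 6·s_p + 22·(-5)^p = 6·(-2(-5)^p + 6^p) + 22·(-5)^p = -2(-5)^(p + 1) + 6^(p + 1),
which is the claimed formula at n = p+1.
By induction, the statement is established for all n ≥ 1.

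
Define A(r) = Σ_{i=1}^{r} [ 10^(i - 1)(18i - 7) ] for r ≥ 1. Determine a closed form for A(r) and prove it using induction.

A(r) = 10^r(2r - 1) + 1

We claim A(r) = 10^r(2r - 1) + 1 for all r ≥ 1.
For the base case r = 1: A(1) = 11, and the closed form gives 11. They agree.
Inductive step: suppose the statement holds for some i ≥ 1, so A(i) = 10^i(2i - 1) + 1.
Then A(i+1) = A(i) + (10^i(18i + 11)) = (10^i(2i - 1) + 1) + (10^i(18i + 11)).
Simplifying, A(i+1) = 20·10^i·i + 10·10^i + 1 = 10^(i+1)(2(i+1) - 1) + 1,
which is the closed form with r = i+1.
This completes the induction.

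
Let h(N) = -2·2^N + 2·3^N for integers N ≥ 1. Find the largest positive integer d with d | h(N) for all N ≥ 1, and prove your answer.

d = 2

Computing the first values: h(1) = 2 and h(2) = 10; gcd(2, 10) = 2, so d ≤ 2.
We prove 2 | -2·2^N + 2·3^N for all N ≥ 1 by induction on N.
Base step (N = 1): h(1) = 2 = 2·(1), so 2 | h(1).
Suppose the result is true for N = r, i.e. 2 | h(r). Then
h(r+1) − 3·h(r) = (-2·2^(r+1) + 2·3^(r+1)) − 3·(-2·2^r + 2·3^r) = (-2)·2^r·(2 − 3) = (2)·2^r. Since 2 | h(r) by the inductive hypothesis, 2 | 3·h(r); and 2 | 2 since 2 = 2·1. Therefore 2 | h(r+1).
Hence, by induction on N, the claim holds for every N ≥ 1.
Therefore the largest such d is 2.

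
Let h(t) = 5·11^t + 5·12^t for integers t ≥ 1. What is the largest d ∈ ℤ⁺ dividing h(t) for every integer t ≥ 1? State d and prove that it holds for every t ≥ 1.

d = 5

Computing the first values: h(1) = 115 and h(2) = 1325; gcd(115, 1325) = 5, so d ≤ 5.
We prove 5 | 5·11^t + 5·12^t for all t ≥ 1 by induction on t.
For the base case t = 1: h(1) = 115 = 5·(23), so 5 | h(1).
For the inductive step, assume it holds for an arbitrary k ≥ 1, i.e. 5 | h(k). Then
h(k+1) − 12·h(k) = (5·11^(k+1) + 5·12^(k+1)) − 12·(5·11^k + 5·12^k) = (5)·11^k·(11 − 12) = (-5)·11^k. Since 5 | h(k) by the inductive hypothesis, 5 | 12·h(k); and 5 | -5 since -5 = 5·-1. Therefore 5 | h(k+1).
This completes the induction.
Therefore the largest such d is 5.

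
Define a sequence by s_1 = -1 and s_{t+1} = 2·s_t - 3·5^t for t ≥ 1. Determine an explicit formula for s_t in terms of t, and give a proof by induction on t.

Computing the first terms: s_1 = -1, s_2 = -17, s_3 = -109. This suggests s_t = 2^(t + 1) - 5^t.
For the base case t = 1: the formula gives -1 = -1 = s_1.
Inductive step: suppose the statement holds for some r ≥ 1, so s_r = 2^(r + 1) - 5^r.
Then s_{r+1} = 2·s_r - 3·5^r = 2·(2^(r + 1) - 5^r) - 3·5^r = 2^(r + 2) - 5^(r + 1) = 2^((r+1) + 1) - 5^(r+1),
which is the claimed formula at t = r+1.
By the principle of mathematical induction, the result holds for all t ≥ 1.

s_t = 2^(t + 1) - 5^t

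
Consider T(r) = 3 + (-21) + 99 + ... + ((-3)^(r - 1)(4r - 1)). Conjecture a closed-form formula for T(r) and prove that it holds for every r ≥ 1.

We claim T(r) = -(-3)^r·r for all r ≥ 1.
For the base case r = 1: T(1) = 3, and the closed form gives 3. They agree.
Inductive step: assume the claim holds for r = j, so T(j) = -(-3)^j·j.
Then T(j+1) = T(j) + ((-3)^j(4j + 3)) = (-(-3)^j·j) + ((-3)^j(4j + 3)).
Simplifying, T(j+1) = 3(-3)^j(j + 1) = -(-3)^(j+1)·(j+1),
which is the closed form with r = j+1.
By induction, the statement is established for all r ≥ 1.

T(r) = -(-3)^r·r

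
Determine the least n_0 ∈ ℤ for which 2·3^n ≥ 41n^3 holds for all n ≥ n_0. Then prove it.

At n = 8: 13122 < 20992, so the inequality fails and n_0 ≥ 9. We prove 2·3^n ≥ 41n^3 for all n ≥ 9.
When n = 9: 2·3^n = 39366 and 41n^3 = 29889, so 39366 ≥ 29889.
Inductive step: suppose the statement holds for some k ≥ 9, so 2·3^k ≥ 41k^3.
Then 2·3^(k + 1) = 3·(2·3^k) ≥ 3·(41k^3).
Also, for k ≥ 9 we have 3·(41k^3) ≥ 41(k+1)^3, since 3 ≥ (1 + 1/k)^3 for all k ≥ 9.
Combining, 2·3^(k + 1) ≥ 41(k+1)^3.
By the principle of mathematical induction, the result holds for all n ≥ 9.
Hence the smallest such n_0 is 9.

n_0 = 9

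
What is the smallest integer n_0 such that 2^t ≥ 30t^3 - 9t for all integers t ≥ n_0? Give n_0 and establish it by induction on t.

At t = 17: 131072 < 147237, so the inequality fails and n_0 ≥ 18. We prove 2^t ≥ 30t^3 - 9t for all t ≥ 18.
For the base case t = 18: 2^t = 262144 and 30t^3 - 9t = 174798, so 262144 ≥ 174798.
Inductive step: assume the claim holds for t = i, so 2^i ≥ 30i^3 - 9i.
Then 2^(i + 1) = 2·(2^i) ≥ 2·(30i^3 - 9i).
Also, for i ≥ 18 we have 2·(30i^3 - 9i) ≥ 30(i+1)^3 - 9(i+1), since 2·(30i^3 - 9i) − (30(i+1)^3 - 9(i+1)) = 30i^3 - 90i^2 - 99i - 21, which is nonnegative for all i ≥ 18.
Combining, 2^(i + 1) ≥ 30(i+1)^3 - 9(i+1).
Hence, by induction on t, the claim holds for every t ≥ 18.
Hence the smallest such n_0 is 18.

n_0 = 18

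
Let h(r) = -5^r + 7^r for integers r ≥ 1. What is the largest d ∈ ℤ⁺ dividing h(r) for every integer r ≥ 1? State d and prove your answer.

Computing the first values: h(1) = 2 and h(2) = 24; gcd(2, 24) = 2, so d ≤ 2.
We prove 2 | -5^r + 7^r for all r ≥ 1 by induction on r.
For the base case r = 1: h(1) = 2 = 2·(1), so 2 | h(1).
Inductive step: suppose the statement holds for some j ≥ 1, i.e. 2 | h(j). Then
7^{j+1} − 5^{j+1} = 7·7^j − 5·5^j = 7·(7^j − 5^j) + (2)·5^j. The first term is divisible by 2 by the inductive hypothesis, and the second term (2)·5^j is divisible by 2 since 2 | 2. Hence 2 | h(j+1).
Hence, by induction on r, the claim holds for every r ≥ 1.
Therefore the largest such d is 2.

d = 2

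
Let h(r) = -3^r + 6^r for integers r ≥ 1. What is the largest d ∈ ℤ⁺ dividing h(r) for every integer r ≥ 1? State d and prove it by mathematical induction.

Computing the first values: h(1) = 3 and h(2) = 27; gcd(3, 27) = 3, so d ≤ 3.
We prove 3 | -3^r + 6^r for all r ≥ 1 by induction on r.
Base step (r = 1): h(1) = 3 = 3·(1), so 3 | h(1).
Suppose the result is true for r = i, i.e. 3 | h(i). Then
6^{i+1} − 3^{i+1} = 6·6^i − 3·3^i = 6·(6^i − 3^i) + (3)·3^i. The first term is divisible by 3 by the inductive hypothesis, and the second term (3)·3^i is divisible by 3 since 3 | 3. Hence 3 | h(i+1).
By induction, the statement is established for all r ≥ 1.
Therefore the largest such d is 3.

d = 3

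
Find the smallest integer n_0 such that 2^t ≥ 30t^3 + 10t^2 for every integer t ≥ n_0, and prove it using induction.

n_0 = 18

At t = 17: 131072 < 150280, so the inequality fails and n_0 ≥ 18. We prove 2^t ≥ 30t^3 + 10t^2 for all t ≥ 18.
When t = 18: 2^t = 262144 and 30t^3 + 10t^2 = 178200, so 262144 ≥ 178200.
Inductive step: assume the claim holds for t = k, so 2^k ≥ 30k^3 + 10k^2.
Then 2^(k + 1) = 2·(2^k) ≥ 2·(30k^3 + 10k^2).
Also, for k ≥ 18 we have 2·(30k^3 + 10k^2) ≥ 30(k+1)^3 + 10(k+1)^2, since 2·(30k^3 + 10k^2) − (30(k+1)^3 + 10(k+1)^2) = 30k^3 - 80k^2 - 110k - 40, which is nonnegative for all k ≥ 18.
Combining, 2^(k + 1) ≥ 30(k+1)^3 + 10(k+1)^2.
By the principle of mathematical induction, the result holds for all t ≥ 18.
Hence the smallest such n_0 is 18.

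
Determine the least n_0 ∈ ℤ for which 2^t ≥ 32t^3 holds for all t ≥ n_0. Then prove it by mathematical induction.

At t = 17: 131072 < 157216, so the inequality fails and n_0 ≥ 18. We prove 2^t ≥ 32t^3 for all t ≥ 18.
For the base case t = 18: 2^t = 262144 and 32t^3 = 186624, so 262144 ≥ 186624.
Inductive step: suppose the statement holds for some j ≥ 18, so 2^j ≥ 32j^3.
Then 2^(j + 1) = 2·(2^j) ≥ 2·(32j^3).
Also, for j ≥ 18 we have 2·(32j^3) ≥ 32(j+1)^3, since 2 ≥ (1 + 1/j)^3 for all j ≥ 18.
Combining, 2^(j + 1) ≥ 32(j+1)^3.
Hence, by induction on t, the claim holds for every t ≥ 18.
Hence the smallest such n_0 is 18.

n_0 = 18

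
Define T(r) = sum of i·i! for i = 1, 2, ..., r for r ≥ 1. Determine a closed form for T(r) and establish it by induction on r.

We claim T(r) = (r + 1)r! - 1 for all r ≥ 1.
Base step (r = 1): T(1) = 1, and the closed form gives 1. They agree.
Suppose the result is true for r = i, so T(i) = (i + 1)i! - 1.
Then T(i+1) = T(i) + ((i + 1)(i + 1)!) = ((i + 1)i! - 1) + ((i + 1)(i + 1)!).
Simplifying, T(i+1) = ((i+1) + 1)(i+1)! - 1,
which is the closed form with r = i+1.
This completes the induction.

T(r) = (r + 1)r! - 1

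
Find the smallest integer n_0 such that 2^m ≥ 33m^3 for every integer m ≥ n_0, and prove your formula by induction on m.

At m = 17: 131072 < 162129, so the inequality fails and n_0 ≥ 18. We prove 2^m ≥ 33m^3 for all m ≥ 18.
For the base case m = 18: 2^m = 262144 and 33m^3 = 192456, so 262144 ≥ 192456.
Suppose the result is true for m = r, so 2^r ≥ 33r^3.
Then 2^(r + 1) = 2·(2^r) ≥ 2·(33r^3).
Also, for r ≥ 18 we have 2·(33r^3) ≥ 33(r+1)^3, since 2 ≥ (1 + 1/r)^3 for all r ≥ 18.
Combining, 2^(r + 1) ≥ 33(r+1)^3.
This completes the induction.
Hence the smallest such n_0 is 18.

n_0 = 18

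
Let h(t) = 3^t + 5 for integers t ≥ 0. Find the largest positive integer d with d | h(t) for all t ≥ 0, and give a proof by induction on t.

d = 2

Computing the first values: h(0) = 6 and h(1) = 8; gcd(6, 8) = 2, so d ≤ 2.
We prove 2 | 3^t + 5 for all t ≥ 0 by induction on t.
For the base case t = 0: h(0) = 6 = 2·(3), so 2 | h(0).
Suppose the result is true for t = k, i.e. 2 | h(k). Then
h(k+1) = 3^(k+1) + 5 = 3·(3^k + 5) - 10 = 3·h(k) - 10. The first term is divisible by 2 by the inductive hypothesis, and -10 is divisible by 2. Hence 2 | h(k+1).
This completes the induction.
Therefore the largest such d is 2.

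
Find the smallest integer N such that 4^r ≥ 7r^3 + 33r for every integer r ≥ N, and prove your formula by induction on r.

N = 6

At r = 5: 1024 < 1040, so the inequality fails and N ≥ 6. We prove 4^r ≥ 7r^3 + 33r for all r ≥ 6.
When r = 6: 4^r = 4096 and 7r^3 + 33r = 1710, so 4096 ≥ 1710.
Suppose the result is true for r = k, so 4^k ≥ 7k^3 + 33k.
Then 4^(k + 1) = 4·(4^k) ≥ 4·(7k^3 + 33k).
Also, for k ≥ 6 we have 4·(7k^3 + 33k) ≥ 7(k+1)^3 + 33(k+1), since 4·(7k^3 + 33k) − (7(k+1)^3 + 33(k+1)) = 21k^3 - 21k^2 + 78k - 40, which is nonnegative for all k ≥ 6.
Combining, 4^(k + 1) ≥ 7(k+1)^3 + 33(k+1).
By induction, the statement is established for all r ≥ 6.
Hence the smallest such N is 6.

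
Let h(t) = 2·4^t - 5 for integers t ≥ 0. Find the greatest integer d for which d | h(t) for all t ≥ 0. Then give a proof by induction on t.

Computing the first values: h(0) = -3 and h(1) = 3; gcd(-3, 3) = 3, so d ≤ 3.
We prove 3 | 2·4^t - 5 for all t ≥ 0 by induction on t.
When t = 0: h(0) = -3 = 3·(-1), so 3 | h(0).
Inductive step: suppose the statement holds for some r ≥ 0, i.e. 3 | h(r). Then
h(r+1) = 2·4^(r+1) - 5 = 4·(2·4^r - 5) + 15 = 4·h(r) + 15. The first term is divisible by 3 by the inductive hypothesis, and 15 is divisible by 3. Hence 3 | h(r+1).
This completes the induction.
Therefore the largest such d is 3.

d = 3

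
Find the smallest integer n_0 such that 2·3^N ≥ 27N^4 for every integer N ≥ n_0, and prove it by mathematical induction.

At N = 11: 354294 < 395307, so the inequality fails and n_0 ≥ 12. We prove 2·3^N ≥ 27N^4 for all N ≥ 12.
Base case (N = 12): 2·3^N = 1062882 and 27N^4 = 559872, so 1062882 ≥ 559872.
Suppose the result is true for N = i, so 2·3^i ≥ 27i^4.
Then 2·3^(i + 1) = 3·(2·3^i) ≥ 3·(27i^4).
Also, for i ≥ 12 we have 3·(27i^4) ≥ 27(i+1)^4, since 3 ≥ (1 + 1/i)^4 for all i ≥ 12.
Combining, 2·3^(i + 1) ≥ 27(i+1)^4.
By induction, the statement is established for all N ≥ 12.
Hence the smallest such n_0 is 12.

n_0 = 12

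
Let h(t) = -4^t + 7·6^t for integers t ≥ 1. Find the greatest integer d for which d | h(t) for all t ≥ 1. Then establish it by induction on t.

Computing the first values: h(1) = 38 and h(2) = 236; gcd(38, 236) = 2, so d ≤ 2.
We prove 2 | -4^t + 7·6^t for all t ≥ 1 by induction on t.
Base case (t = 1): h(1) = 38 = 2·(19), so 2 | h(1).
Inductive step: suppose the statement holds for some k ≥ 1, i.e. 2 | h(k). Then
h(k+1) − 6·h(k) = (-4^(k+1) + 7·6^(k+1)) − 6·(-4^k + 7·6^k) = (-1)·4^k·(4 − 6) = (2)·4^k. Since 2 | h(k) by the inductive hypothesis, 2 | 6·h(k); and 2 | 2 since 2 = 2·1. Therefore 2 | h(k+1).
By the principle of mathematical induction, the result holds for all t ≥ 1.
Therefore the largest such d is 2.

d = 2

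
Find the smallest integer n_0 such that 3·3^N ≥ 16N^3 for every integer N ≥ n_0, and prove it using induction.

At N = 6: 2187 < 3456, so the inequality fails and n_0 ≥ 7. We prove 3·3^N ≥ 16N^3 for all N ≥ 7.
For the base case N = 7: 3·3^N = 6561 and 16N^3 = 5488, so 6561 ≥ 5488.
Inductive step: suppose the statement holds for some r ≥ 7, so 3·3^r ≥ 16r^3.
Then 3·3^(r + 1) = 3·(3·3^r) ≥ 3·(16r^3).
Also, for r ≥ 7 we have 3·(16r^3) ≥ 16(r+1)^3, since 3 ≥ (1 + 1/r)^3 for all r ≥ 7.
Combining, 3·3^(r + 1) ≥ 16(r+1)^3.
By induction, the statement is established for all N ≥ 7.
Hence the smallest such n_0 is 7.

n_0 = 7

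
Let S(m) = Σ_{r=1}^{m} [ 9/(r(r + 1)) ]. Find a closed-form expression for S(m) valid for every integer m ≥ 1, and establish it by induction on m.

S(m) = 9m/(m + 1)

We claim S(m) = 9m/(m + 1) for all m ≥ 1.
Base step (m = 1): S(1) = 9/2, and the closed form gives 9/2. They agree.
Inductive step: assume the claim holds for m = r, so S(r) = 9r/(r + 1).
Then S(r+1) = S(r) + (9/((r + 1)(r + 2))) = (9r/(r + 1)) + (9/((r + 1)(r + 2))).
Simplifying, S(r+1) = 9(r + 1)/(r + 2) = 9(r+1)/((r+1) + 1),
which is the closed form with m = r+1.
By the principle of mathematical induction, the result holds for all m ≥ 1.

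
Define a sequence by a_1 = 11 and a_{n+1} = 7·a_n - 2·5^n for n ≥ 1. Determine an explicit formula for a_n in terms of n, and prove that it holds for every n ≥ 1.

Computing the first terms: a_1 = 11, a_2 = 67, a_3 = 419. This suggests a_n = 5^n + 6·7^(n - 1).
When n = 1: the formula gives 11 = 11 = a_1.
For the inductive step, assume it holds for an arbitrary j ≥ 1, so a_j = 5^j + 6·7^(j - 1).
Then a_{j+1} = 7·a_j - 2·5^j = 7·(5^j + 6·7^(j - 1)) - 2·5^j = 5^(j + 1) + 6·7^j = 5^(j+1) + 6·7^((j+1) - 1),
which is the claimed formula at n = j+1.
This completes the induction.

a_n = 5^n + 6·7^(n - 1)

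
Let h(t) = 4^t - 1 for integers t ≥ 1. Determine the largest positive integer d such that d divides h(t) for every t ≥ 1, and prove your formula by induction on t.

Computing the first values: h(1) = 3 and h(2) = 15; gcd(3, 15) = 3, so d ≤ 3.
We prove 3 | 4^t - 1 for all t ≥ 1 by induction on t.
Base case (t = 1): h(1) = 3 = 3·(1), so 3 | h(1).
Inductive step: suppose the statement holds for some r ≥ 1, i.e. 3 | h(r). Then
4^{r+1} − 1^{r+1} = 4·4^r − 1·1^r = 4·(4^r − 1^r) + (3)·1^r. The first term is divisible by 3 by the inductive hypothesis, and the second term (3)·1^r is divisible by 3 since 3 | 3. Hence 3 | h(r+1).
Hence, by induction on t, the claim holds for every t ≥ 1.
Therefore the largest such d is 3.

d = 3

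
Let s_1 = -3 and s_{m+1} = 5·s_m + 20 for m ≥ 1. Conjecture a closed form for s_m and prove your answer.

s_m = 2·5^(m - 1) - 5

Computing the first terms: s_1 = -3, s_2 = 5, s_3 = 45. This suggests s_m = 2·5^(m - 1) - 5.
Base case (m = 1): the formula gives -3 = -3 = s_1.
For the inductive step, assume it holds for an arbitrary r ≥ 1, so s_r = 2·5^(r - 1) - 5.
Then s_{r+1} = 5·s_r + 20 = 5·(2·5^(r - 1) - 5) + 20 = 2·5^r - 5 = 2·5^((r+1) - 1) - 5,
which is the claimed formula at m = r+1.
By induction, the statement is established for all m ≥ 1.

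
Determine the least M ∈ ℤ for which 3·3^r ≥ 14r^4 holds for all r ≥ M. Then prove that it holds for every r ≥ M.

M = 10

At r = 9: 59049 < 91854, so the inequality fails and M ≥ 10. We prove 3·3^r ≥ 14r^4 for all r ≥ 10.
For the base case r = 10: 3·3^r = 177147 and 14r^4 = 140000, so 177147 ≥ 140000.
Suppose the result is true for r = p, so 3·3^p ≥ 14p^4.
Then 3·3^(p + 1) = 3·(3·3^p) ≥ 3·(14p^4).
Also, for p ≥ 10 we have 3·(14p^4) ≥ 14(p+1)^4, since 3 ≥ (1 + 1/p)^4 for all p ≥ 10.
Combining, 3·3^(p + 1) ≥ 14(p+1)^4.
By induction, the statement is established for all r ≥ 10.
Hence the smallest such M is 10.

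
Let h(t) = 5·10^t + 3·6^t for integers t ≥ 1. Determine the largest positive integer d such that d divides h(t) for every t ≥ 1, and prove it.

Computing the first values: h(1) = 68 and h(2) = 608; gcd(68, 608) = 4, so d ≤ 4.
We prove 4 | 5·10^t + 3·6^t for all t ≥ 1 by induction on t.
For the base case t = 1: h(1) = 68 = 4·(17), so 4 | h(1).
Inductive step: assume the claim holds for t = r, i.e. 4 | h(r). Then
h(r+1) − 10·h(r) = (5·10^(r+1) + 3·6^(r+1)) − 10·(5·10^r + 3·6^r) = (3)·6^r·(6 − 10) = (-12)·6^r. Since 4 | h(r) by the inductive hypothesis, 4 | 10·h(r); and 4 | -12 since -12 = 4·-3. Therefore 4 | h(r+1).
By the principle of mathematical induction, the result holds for all t ≥ 1.
Therefore the largest such d is 4.

d = 4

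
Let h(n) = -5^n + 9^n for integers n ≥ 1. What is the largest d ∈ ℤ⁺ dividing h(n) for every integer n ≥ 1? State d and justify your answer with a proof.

d = 4

Computing the first values: h(1) = 4 and h(2) = 56; gcd(4, 56) = 4, so d ≤ 4.
We prove 4 | -5^n + 9^n for all n ≥ 1 by induction on n.
When n = 1: h(1) = 4 = 4·(1), so 4 | h(1).
Suppose the result is true for n = i, i.e. 4 | h(i). Then
9^{i+1} − 5^{i+1} = 9·9^i − 5·5^i = 9·(9^i − 5^i) + (4)·5^i. The first term is divisible by 4 by the inductive hypothesis, and the second term (4)·5^i is divisible by 4 since 4 | 4. Hence 4 | h(i+1).
By the principle of mathematical induction, the result holds for all n ≥ 1.
Therefore the largest such d is 4.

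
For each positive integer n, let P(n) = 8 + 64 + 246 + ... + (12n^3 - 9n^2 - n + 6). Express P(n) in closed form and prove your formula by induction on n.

We claim P(n) = n(3n^3 + 3n^2 - 2n + 4) for all n ≥ 1.
Base case (n = 1): P(1) = 8, and the closed form gives 8. They agree.
Suppose the result is true for n = k, so P(k) = k(3k^3 + 3k^2 - 2k + 4).
Then P(k+1) = P(k) + (12k^3 + 27k^2 + 17k + 8) = (k(3k^3 + 3k^2 - 2k + 4)) + (12k^3 + 27k^2 + 17k + 8).
Simplifying, P(k+1) = (k + 1)(3k^3 + 12k^2 + 13k + 8) = (k+1)(3(k+1)^3 + 3(k+1)^2 - 2(k+1) + 4),
which is the closed form with n = k+1.
This completes the induction.

P(n) = n(3n^3 + 3n^2 - 2n + 4)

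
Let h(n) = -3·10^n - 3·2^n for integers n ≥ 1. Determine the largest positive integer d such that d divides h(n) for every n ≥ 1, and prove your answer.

Computing the first values: h(1) = -36 and h(2) = -312; gcd(-36, -312) = 12, so d ≤ 12.
We prove 12 | -3·10^n - 3·2^n for all n ≥ 1 by induction on n.
When n = 1: h(1) = -36 = 12·(-3), so 12 | h(1).
For the inductive step, assume it holds for an arbitrary m ≥ 1, i.e. 12 | h(m). Then
h(m+1) − 10·h(m) = (-3·10^(m+1) - 3·2^(m+1)) − 10·(-3·10^m - 3·2^m) = (-3)·2^m·(2 − 10) = (24)·2^m. Since 12 | h(m) by the inductive hypothesis, 12 | 10·h(m); and 12 | 24 since 24 = 12·2. Therefore 12 | h(m+1).
By induction, the statement is established for all n ≥ 1.
Therefore the largest such d is 12.

d = 12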